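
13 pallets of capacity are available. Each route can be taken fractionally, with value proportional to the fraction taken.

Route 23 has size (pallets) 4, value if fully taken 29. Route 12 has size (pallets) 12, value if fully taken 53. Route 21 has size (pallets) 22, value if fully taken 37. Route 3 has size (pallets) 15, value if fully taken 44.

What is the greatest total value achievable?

68.75

Rank by value-to-size ratio: Route 23 29/4≈7.25, Route 12 53/12≈4.42, Route 3 44/15≈2.93, Route 21 37/22≈1.68.
Route 23: take in full, 4 pallets for value 29 → 9 left.
Fill the last 9 pallets with part of Route 12: 9/12 of it earns 39.75.
Total value = 68.75.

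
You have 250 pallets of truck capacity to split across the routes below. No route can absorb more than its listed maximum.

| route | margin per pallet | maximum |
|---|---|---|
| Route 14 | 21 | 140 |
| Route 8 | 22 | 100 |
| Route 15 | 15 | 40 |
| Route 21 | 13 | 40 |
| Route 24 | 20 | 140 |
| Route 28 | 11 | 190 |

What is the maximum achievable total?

5340

Rank by margin per pallet: Route 8 22 > Route 14 21 > Route 24 20 > Route 15 15 > Route 21 13 > Route 28 11.
Route 8 takes 100 to reach its cap of 100 → 150 left.
Give Route 14 140 to hit its cap of 140 → 10 left.
Route 24 has room for 140 but only 10 remain, so it gets 10.
Total = 21×140 + 22×100 + 20×10 = 5340.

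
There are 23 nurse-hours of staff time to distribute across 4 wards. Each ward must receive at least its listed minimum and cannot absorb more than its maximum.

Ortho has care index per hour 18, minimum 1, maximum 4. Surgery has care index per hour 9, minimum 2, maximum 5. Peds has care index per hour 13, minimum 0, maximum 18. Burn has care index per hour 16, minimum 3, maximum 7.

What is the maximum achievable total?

Meeting every minimum uses 1+2+0+3 = 6 nurse-hours, leaving 17.
Highest care index per hour first: Ortho 18 > Burn 16 > Peds 13 > Surgery 9.
Ortho: +3 to 4 (cap) ; 14 left.
Give Burn 4 more to hit its cap of 7 ; 10 left.
Peds has room for 18 more but only 10 remain, so it gets 10.
Total = 18×4 + 9×2 + 13×10 + 16×7 = 332.

332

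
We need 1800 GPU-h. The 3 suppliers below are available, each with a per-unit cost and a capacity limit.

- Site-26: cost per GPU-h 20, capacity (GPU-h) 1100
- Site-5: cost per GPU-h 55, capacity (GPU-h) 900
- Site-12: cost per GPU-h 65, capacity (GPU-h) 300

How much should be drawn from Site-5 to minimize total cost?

700

Use suppliers in increasing cost order.
Site-26 (20): use full 1100 — 700 GPU-h to go.
Site-5 (55): take the remaining 700 — done.
Site-12: unused.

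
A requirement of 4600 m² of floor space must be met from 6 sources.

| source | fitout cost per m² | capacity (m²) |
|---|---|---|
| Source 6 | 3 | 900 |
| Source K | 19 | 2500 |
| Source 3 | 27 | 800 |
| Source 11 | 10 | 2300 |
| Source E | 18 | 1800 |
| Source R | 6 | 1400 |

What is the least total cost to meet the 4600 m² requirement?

Use sources in increasing cost order.
Take 900 from Source 6 at 3 — need 3700 more.
Take 1400 from Source R at 6 — need 2300 more.
Source 11 (10): use full 2300 — 0 m² to go.
Source E, Source K, Source 3: unused.
Cost = 900×3 + 1400×6 + 2300×10 = 34100.

34100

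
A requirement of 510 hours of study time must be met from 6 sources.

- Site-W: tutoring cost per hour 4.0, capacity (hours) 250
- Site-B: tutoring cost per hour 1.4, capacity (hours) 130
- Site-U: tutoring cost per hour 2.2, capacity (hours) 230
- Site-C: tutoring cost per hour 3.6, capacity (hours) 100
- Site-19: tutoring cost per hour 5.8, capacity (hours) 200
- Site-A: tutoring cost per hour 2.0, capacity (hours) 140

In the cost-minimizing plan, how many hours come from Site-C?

Cheapest first:
Take 130 from Site-B at 1.4 ; need 380 more.
Take 140 from Site-A at 2.0 ; need 240 more.
Site-U (2.2): use full 230 ; 10 hours to go.
Site-C at 3.6: take 10 of its 100 ; requirement met.
Site-W, Site-19: unused.

10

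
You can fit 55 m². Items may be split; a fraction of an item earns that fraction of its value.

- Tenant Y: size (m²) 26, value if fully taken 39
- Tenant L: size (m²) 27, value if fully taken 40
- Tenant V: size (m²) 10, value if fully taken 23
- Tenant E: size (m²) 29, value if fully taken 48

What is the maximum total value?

Best value per unit of size first: Tenant V 23/10≈2.3, Tenant E 48/29≈1.66, Tenant Y 39/26≈1.5, Tenant L 40/27≈1.48.
Take all of Tenant V (10 m², value 23) — 45 m² left.
Tenant E: take in full, 29 m² for value 48 — 16 left.
Fill the last 16 m² with part of Tenant Y: 16/26 of it earns 24.
Total value = 95.

95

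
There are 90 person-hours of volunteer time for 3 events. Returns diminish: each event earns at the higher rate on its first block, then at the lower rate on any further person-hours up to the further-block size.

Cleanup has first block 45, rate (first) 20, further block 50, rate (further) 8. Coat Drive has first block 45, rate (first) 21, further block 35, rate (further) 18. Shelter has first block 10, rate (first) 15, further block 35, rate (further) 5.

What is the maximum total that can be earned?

1845

Rank every tier by rate: Coat Drive/T1 21 > Cleanup/T1 20 > Coat Drive/T2 18 > Shelter/T1 15 > Cleanup/T2 8 > Shelter/T2 5.
Fill Coat Drive T1 block (45 at 21) ; 45 left.
Cleanup/T1 (20): +45 ; 0 left.
Total = 21×45 + 20×45 = 1845.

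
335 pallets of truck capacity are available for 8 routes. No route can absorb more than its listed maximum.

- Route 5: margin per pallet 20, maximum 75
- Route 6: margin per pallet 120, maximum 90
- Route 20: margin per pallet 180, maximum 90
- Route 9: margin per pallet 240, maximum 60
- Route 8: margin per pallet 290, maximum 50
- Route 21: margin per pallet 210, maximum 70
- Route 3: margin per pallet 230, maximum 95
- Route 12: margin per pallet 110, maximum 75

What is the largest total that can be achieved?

Order the routes by margin per pallet: Route 8 290 > Route 9 240 > Route 3 230 > Route 21 210 > Route 20 180 > Route 6 120 > Route 12 110 > Route 5 20.
Route 8: +50 to 50 (cap) ; 285 left.
Give Route 9 60 to hit its cap of 60 ; 225 left.
Route 3: +95 to 95 (cap) ; 130 left.
Route 21 takes 70 to reach its cap of 70 ; 60 left.
Only 60 left; Route 20 takes them to reach 60.
Total = 180×60 + 240×60 + 290×50 + 210×70 + 230×95 = 76250.

76250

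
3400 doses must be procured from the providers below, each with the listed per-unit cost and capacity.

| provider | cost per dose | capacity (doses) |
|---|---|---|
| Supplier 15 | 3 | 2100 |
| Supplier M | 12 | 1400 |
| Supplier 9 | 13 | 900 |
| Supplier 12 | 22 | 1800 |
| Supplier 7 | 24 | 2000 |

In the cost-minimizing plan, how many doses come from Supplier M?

Cheapest first:
Supplier 15 (3): use full 2100 ; 1300 doses to go.
Supplier M at 12: take 1300 of its 1400 ; requirement met.
Supplier 9, Supplier 12, Supplier 7: unused.

1300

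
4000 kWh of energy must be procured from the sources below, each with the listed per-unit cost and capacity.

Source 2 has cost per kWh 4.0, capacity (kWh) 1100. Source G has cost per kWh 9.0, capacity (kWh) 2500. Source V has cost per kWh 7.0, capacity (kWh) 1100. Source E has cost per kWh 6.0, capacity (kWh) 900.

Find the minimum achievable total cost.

Fill from the cheapest source first.
Take 1100 from Source 2 at 4.0 → need 2900 more.
Source E (6.0): use full 900 → 2000 kWh to go.
Source V at 7.0: take all 1100 kWh → 900 still needed.
Source G at 9.0: take 900 of its 2500 → requirement met.
Cost = 1100×4.0 + 900×6.0 + 1100×7.0 + 900×9.0 = 25600.

25600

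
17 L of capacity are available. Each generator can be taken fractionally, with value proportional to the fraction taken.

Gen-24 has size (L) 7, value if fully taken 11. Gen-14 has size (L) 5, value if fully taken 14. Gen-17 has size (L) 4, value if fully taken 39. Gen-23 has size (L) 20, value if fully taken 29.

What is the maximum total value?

Rank by value-to-size ratio: Gen-17 39/4≈9.75, Gen-14 14/5≈2.8, Gen-24 11/7≈1.57, Gen-23 29/20≈1.45.
Gen-17: take in full, 4 L for value 39 — 13 left.
All 5 L of Gen-14 fit (value 14) — 8 remain.
Gen-24: take in full, 7 L for value 11 — 1 left.
1 L left: a 1/20 share of Gen-23 gives 29×1/20 = 1.45.
Total value = 65.45.

65.45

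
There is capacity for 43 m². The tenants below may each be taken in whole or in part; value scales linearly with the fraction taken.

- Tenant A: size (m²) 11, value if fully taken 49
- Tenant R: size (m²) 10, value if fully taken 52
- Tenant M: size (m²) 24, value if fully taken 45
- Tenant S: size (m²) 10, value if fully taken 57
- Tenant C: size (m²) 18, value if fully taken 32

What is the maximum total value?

Rank by value-to-size ratio: Tenant S 57/10≈5.7, Tenant R 52/10≈5.2, Tenant A 49/11≈4.45, Tenant M 45/24≈1.88, Tenant C 32/18≈1.78.
All 10 m² of Tenant S fit (value 57) ; 33 remain.
Take all of Tenant R (10 m², value 52) ; 23 m² left.
All 11 m² of Tenant A fit (value 49) ; 12 remain.
12 m² left: a 12/24 share of Tenant M gives 45×12/24 = 22.5.
Total value = 180.5.

180.5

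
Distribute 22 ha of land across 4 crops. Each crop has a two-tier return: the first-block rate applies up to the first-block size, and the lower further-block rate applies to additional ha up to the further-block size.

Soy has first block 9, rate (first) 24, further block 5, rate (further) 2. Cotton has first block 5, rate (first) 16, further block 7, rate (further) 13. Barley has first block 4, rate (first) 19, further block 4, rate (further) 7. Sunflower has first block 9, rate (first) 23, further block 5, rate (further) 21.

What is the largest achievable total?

507

Rank every tier by rate: Soy/T1 24 > Sunflower/T1 23 > Sunflower/T2 21 > Barley/T1 19 > Cotton/T1 16 > Cotton/T2 13 > Barley/T2 7 > Soy/T2 2.
Fill Soy T1 block (9 at 24) → 13 left.
Fill Sunflower T1 block (9 at 23) → 4 left.
Sunflower/T2: +4 of 5 at 21; pool empty.
Total = 24×9 + 23×9 + 21×4 = 507.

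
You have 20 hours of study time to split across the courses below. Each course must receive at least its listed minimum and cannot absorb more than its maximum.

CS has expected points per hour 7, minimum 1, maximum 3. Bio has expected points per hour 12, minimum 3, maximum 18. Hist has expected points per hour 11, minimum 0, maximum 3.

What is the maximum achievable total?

Meeting every minimum uses 1+3+0 = 4 hours, leaving 16.
Rank by expected points per hour: Bio 12 > Hist 11 > CS 7.
Bio: +15 to 18 (cap) → 1 left.
Hist: +1 (room for 3) → 1. Pool exhausted.
Total = 7×1 + 12×18 + 11×1 = 234.

234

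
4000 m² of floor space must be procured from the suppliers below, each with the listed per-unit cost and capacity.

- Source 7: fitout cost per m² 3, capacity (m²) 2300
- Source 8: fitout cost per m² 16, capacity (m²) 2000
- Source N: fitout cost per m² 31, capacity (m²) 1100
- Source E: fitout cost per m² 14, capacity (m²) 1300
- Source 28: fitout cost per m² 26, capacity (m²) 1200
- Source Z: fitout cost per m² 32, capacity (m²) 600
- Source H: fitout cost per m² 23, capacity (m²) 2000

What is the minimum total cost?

Cheapest first:
Source 7 at 3: take all 2300 m² → 1700 still needed.
Take 1300 from Source E at 14 → need 400 more.
Source 8 at 16: take 400 of its 2000 → requirement met.
Source H, Source 28, Source N, Source Z: unused.
Cost = 2300×3 + 1300×14 + 400×16 = 31500.

31500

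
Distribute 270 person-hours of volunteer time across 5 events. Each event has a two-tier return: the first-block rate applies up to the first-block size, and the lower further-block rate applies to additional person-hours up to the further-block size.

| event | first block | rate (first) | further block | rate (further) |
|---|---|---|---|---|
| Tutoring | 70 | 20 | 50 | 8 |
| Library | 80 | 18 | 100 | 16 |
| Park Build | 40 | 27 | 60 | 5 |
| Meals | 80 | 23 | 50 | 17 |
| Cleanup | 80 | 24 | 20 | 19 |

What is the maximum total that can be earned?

6240

Order all 10 blocks by rate: Park Build/T1 27 > Cleanup/T1 24 > Meals/T1 23 > Tutoring/T1 20 > Cleanup/T2 19 > Library/T1 18 > Meals/T2 17 > Library/T2 16 > Tutoring/T2 8 > Park Build/T2 5.
Park Build T1 at 27: fill all 40 ; 230 left.
Fill Cleanup T1 block (80 at 24) ; 150 left.
Fill Meals T1 block (80 at 23) ; 70 left.
Tutoring T1 at 20: fill all 70 ; 0 left.
Total = 27×40 + 24×80 + 23×80 + 20×70 = 6240.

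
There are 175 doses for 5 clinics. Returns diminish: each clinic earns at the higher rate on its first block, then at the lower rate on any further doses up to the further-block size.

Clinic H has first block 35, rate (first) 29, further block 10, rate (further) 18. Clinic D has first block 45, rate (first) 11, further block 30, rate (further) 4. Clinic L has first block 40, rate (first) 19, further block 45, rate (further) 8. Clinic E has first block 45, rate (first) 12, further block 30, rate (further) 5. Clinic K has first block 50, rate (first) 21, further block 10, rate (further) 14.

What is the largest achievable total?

3505

Treat each block as its own option and order by rate: Clinic H/T1 29 > Clinic K/T1 21 > Clinic L/T1 19 > Clinic H/T2 18 > Clinic K/T2 14 > Clinic E/T1 12 > Clinic D/T1 11 > Clinic L/T2 8 > Clinic E/T2 5 > Clinic D/T2 4.
Clinic H/T1 (29): +35 → 140 left.
Clinic K/T1 (21): +50 → 90 left.
Fill Clinic L T1 block (40 at 19) → 50 left.
Fill Clinic H T2 block (10 at 18) → 40 left.
Clinic K T2 at 14: fill all 10 → 30 left.
30 remain; put them into Clinic E T1 at 12.
Total = 29×35 + 21×50 + 19×40 + 18×10 + 14×10 + 12×30 = 3505.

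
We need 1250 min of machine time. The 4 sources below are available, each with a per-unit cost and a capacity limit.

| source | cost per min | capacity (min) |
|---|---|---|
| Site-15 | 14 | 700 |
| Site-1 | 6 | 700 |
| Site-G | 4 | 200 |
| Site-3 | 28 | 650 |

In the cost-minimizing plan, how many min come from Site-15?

350

Cheapest first:
Take 200 from Site-G at 4 ; need 1050 more.
Take 700 from Site-1 at 6 ; need 350 more.
Take 350 from Site-15 at 14 to finish.
Site-3: unused.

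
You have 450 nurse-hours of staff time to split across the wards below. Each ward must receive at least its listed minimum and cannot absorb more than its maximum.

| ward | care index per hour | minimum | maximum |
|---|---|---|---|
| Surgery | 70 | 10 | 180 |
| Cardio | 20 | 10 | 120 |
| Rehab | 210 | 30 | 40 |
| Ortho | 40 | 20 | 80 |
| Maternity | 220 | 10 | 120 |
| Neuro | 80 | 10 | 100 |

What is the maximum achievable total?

Meeting every minimum uses 10+10+30+20+10+10 = 90 nurse-hours, leaving 360.
Order the wards by care index per hour: Maternity 220 > Rehab 210 > Neuro 80 > Surgery 70 > Ortho 40 > Cardio 20.
Maternity: +110 to 120 (cap) ; 250 left.
Give Rehab 10 more to hit its cap of 40 ; 240 left.
Neuro: +90 to 100 (cap) ; 150 left.
Only 150 left; Surgery takes them to reach 160.
Total = 70×160 + 20×10 + 210×40 + 40×20 + 220×120 + 80×100 = 55000.

55000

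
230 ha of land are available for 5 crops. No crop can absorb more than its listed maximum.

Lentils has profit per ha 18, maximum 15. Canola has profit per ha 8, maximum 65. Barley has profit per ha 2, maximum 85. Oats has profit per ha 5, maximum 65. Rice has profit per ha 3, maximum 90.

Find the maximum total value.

Order the crops by profit per ha: Lentils 18 > Canola 8 > Oats 5 > Rice 3 > Barley 2.
Give Lentils 15 to hit its cap of 15 → 215 left.
Canola: +65 to 65 (cap) → 150 left.
Give Oats 65 to hit its cap of 65 → 85 left.
Only 85 left; Rice takes them to reach 85.
Total = 18×15 + 8×65 + 5×65 + 3×85 = 1370.

1370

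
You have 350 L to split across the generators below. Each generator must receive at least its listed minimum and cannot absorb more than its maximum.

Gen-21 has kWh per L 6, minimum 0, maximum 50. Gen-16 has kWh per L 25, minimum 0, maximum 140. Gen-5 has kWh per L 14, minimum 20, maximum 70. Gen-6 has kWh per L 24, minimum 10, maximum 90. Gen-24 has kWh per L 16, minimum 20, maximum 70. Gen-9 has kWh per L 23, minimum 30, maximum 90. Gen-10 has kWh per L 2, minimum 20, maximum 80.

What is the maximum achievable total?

7680

Meeting every minimum uses 0+0+20+10+20+30+20 = 100 L, leaving 250.
Order the generators by kWh per L: Gen-16 25 > Gen-6 24 > Gen-9 23 > Gen-24 16 > Gen-5 14 > Gen-21 6 > Gen-10 2.
Gen-16 takes 140 more to reach its cap of 140 — 110 left.
Give Gen-6 80 more to hit its cap of 90 — 30 left.
Only 30 left; Gen-9 takes them to reach 60.
Total = 25×140 + 14×20 + 24×90 + 16×20 + 23×60 + 2×20 = 7680.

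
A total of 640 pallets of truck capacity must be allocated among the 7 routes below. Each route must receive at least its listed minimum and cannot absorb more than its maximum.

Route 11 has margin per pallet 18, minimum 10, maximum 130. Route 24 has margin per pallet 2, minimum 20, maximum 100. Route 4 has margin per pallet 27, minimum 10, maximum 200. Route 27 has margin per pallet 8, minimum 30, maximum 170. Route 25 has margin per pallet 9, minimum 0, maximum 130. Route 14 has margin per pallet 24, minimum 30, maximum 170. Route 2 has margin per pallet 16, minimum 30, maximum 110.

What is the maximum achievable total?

Meeting every minimum uses 10+20+10+30+0+30+30 = 130 pallets, leaving 510.
Order the routes by margin per pallet: Route 4 27 > Route 14 24 > Route 11 18 > Route 2 16 > Route 25 9 > Route 27 8 > Route 24 2.
Route 4 takes 190 more to reach its cap of 200 → 320 left.
Give Route 14 140 more to hit its cap of 170 → 180 left.
Route 11 takes 120 more to reach its cap of 130 → 60 left.
Route 2: +60 (room for 80) → 90. Pool exhausted.
Total = 18×130 + 2×20 + 27×200 + 8×30 + 24×170 + 16×90 = 13540.

13540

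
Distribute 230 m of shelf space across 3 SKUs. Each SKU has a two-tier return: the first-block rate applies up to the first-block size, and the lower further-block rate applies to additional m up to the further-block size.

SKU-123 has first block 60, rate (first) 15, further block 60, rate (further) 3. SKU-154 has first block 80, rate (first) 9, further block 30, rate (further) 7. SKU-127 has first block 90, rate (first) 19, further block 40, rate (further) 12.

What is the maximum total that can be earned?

Rank every tier by rate: SKU-127/first 19 > SKU-123/first 15 > SKU-127/second 12 > SKU-154/first 9 > SKU-154/second 7 > SKU-123/second 3.
Fill SKU-127 first block (90 at 19) — 140 left.
SKU-123/first (15): +60 — 80 left.
SKU-127 second at 12: fill all 40 — 40 left.
SKU-154/first: +40 of 80 at 9; pool empty.
Total = 19×90 + 15×60 + 12×40 + 9×40 = 3450.

3450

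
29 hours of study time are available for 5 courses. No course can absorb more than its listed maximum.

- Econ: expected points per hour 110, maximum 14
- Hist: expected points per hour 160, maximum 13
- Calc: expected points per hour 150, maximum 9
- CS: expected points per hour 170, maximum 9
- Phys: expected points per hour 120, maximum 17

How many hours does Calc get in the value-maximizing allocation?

7

Rank by expected points per hour: CS 170 > Hist 160 > Calc 150 > Phys 120 > Econ 110.
CS: +9 to 9 (cap) ; 20 left.
Hist takes 13 to reach its cap of 13 ; 7 left.
Calc: +7 (room for 9) → 7. Pool exhausted.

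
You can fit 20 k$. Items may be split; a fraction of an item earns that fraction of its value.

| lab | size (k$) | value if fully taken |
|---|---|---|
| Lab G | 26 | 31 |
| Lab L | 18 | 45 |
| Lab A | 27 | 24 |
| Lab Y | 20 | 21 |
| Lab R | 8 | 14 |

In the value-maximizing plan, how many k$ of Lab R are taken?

Rank by value-to-size ratio: Lab L 45/18≈2.5, Lab R 14/8≈1.75, Lab G 31/26≈1.19, Lab Y 21/20≈1.05, Lab A 24/27≈0.889.
Lab L: take in full, 18 k$ for value 45 ; 2 left.
Fill the last 2 k$ with part of Lab R: 2/8 of it earns 3.5.

2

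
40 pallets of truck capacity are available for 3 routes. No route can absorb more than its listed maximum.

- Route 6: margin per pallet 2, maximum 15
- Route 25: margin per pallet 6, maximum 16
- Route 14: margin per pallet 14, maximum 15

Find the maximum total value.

324

Order the routes by margin per pallet: Route 14 14 > Route 25 6 > Route 6 2.
Give Route 14 15 to hit its cap of 15 ; 25 left.
Give Route 25 16 to hit its cap of 16 ; 9 left.
Route 6: +9 (room for 15) → 9. Pool exhausted.
Total = 2×9 + 6×16 + 14×15 = 324.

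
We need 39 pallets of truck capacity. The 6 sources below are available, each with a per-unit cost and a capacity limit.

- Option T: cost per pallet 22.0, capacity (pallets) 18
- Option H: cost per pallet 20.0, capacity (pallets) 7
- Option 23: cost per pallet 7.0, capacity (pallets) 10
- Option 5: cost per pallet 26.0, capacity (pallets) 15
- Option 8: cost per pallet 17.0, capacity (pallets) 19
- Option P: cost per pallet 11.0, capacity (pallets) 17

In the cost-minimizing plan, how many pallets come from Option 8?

Cheapest first:
Option 23 (7.0): use full 10 → 29 pallets to go.
Option P (11.0): use full 17 → 12 pallets to go.
Option 8 (17.0): take the remaining 12 → done.
Option H, Option T, Option 5: unused.

12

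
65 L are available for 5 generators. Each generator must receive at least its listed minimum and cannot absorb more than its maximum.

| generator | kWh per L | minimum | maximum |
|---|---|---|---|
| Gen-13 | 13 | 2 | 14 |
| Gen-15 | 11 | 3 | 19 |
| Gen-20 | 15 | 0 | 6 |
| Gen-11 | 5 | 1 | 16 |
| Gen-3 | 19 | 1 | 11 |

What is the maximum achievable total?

765

Meeting every minimum uses 2+3+0+1+1 = 7 L, leaving 58.
Order the generators by kWh per L: Gen-3 19 > Gen-20 15 > Gen-13 13 > Gen-15 11 > Gen-11 5.
Gen-3 takes 10 more to reach its cap of 11 — 48 left.
Give Gen-20 6 more to hit its cap of 6 — 42 left.
Give Gen-13 12 more to hit its cap of 14 — 30 left.
Gen-15: +16 to 19 (cap) — 14 left.
Only 14 left; Gen-11 takes them to reach 15.
Total = 13×14 + 11×19 + 15×6 + 5×15 + 19×11 = 765.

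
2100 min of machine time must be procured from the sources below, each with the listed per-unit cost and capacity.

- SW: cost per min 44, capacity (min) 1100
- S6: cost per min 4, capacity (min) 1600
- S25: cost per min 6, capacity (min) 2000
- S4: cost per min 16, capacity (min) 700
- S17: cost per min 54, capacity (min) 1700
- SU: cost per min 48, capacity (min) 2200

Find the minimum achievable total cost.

Fill from the cheapest source first.
Take 1600 from S6 at 4 ; need 500 more.
S25 (6): take the remaining 500 ; done.
S4, SW, SU, S17: unused.
Cost = 1600×4 + 500×6 = 9400.

9400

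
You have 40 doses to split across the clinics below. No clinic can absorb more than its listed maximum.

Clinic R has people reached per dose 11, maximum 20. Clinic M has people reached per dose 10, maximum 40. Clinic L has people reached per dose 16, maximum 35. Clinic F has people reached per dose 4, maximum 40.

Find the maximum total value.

Rank by people reached per dose: Clinic L 16 > Clinic R 11 > Clinic M 10 > Clinic F 4.
Give Clinic L 35 to hit its cap of 35 — 5 left.
Clinic R: +5 (room for 20) → 5. Pool exhausted.
Total = 11×5 + 16×35 = 615.

615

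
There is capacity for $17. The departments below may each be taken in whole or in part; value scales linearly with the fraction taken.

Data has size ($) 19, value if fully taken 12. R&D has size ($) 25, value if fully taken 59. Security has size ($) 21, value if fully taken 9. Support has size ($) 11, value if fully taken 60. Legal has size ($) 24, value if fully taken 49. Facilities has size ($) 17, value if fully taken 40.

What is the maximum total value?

Rank by value-to-size ratio: Support 60/11≈5.45, R&D 59/25≈2.36, Facilities 40/17≈2.35, Legal 49/24≈2.04, Data 12/19≈0.632, Security 9/21≈0.429.
Support: take in full, 11 $ for value 60 ; 6 left.
Only 6 $ remain; take 6/25 of R&D for value 59×6/25 = 14.16.
Total value = 74.16.

74.16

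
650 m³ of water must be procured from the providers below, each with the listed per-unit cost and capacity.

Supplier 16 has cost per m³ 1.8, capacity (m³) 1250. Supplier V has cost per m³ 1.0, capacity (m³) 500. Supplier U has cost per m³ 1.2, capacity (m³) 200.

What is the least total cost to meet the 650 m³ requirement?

680

Use providers in increasing cost order.
Supplier V at 1.0: take all 500 m³ — 150 still needed.
Supplier U (1.2): take the remaining 150 — done.
Supplier 16: unused.
Cost = 500×1.0 + 150×1.2 = 680.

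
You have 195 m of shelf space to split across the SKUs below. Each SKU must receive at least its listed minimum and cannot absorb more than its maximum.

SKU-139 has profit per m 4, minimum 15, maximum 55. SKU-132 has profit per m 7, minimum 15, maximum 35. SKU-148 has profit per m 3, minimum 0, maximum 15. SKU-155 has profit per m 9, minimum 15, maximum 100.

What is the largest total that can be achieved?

Meeting every minimum uses 15+15+0+15 = 45 m, leaving 150.
Highest profit per m first: SKU-155 9 > SKU-132 7 > SKU-139 4 > SKU-148 3.
SKU-155: +85 to 100 (cap) ; 65 left.
SKU-132: +20 to 35 (cap) ; 45 left.
SKU-139: +40 to 55 (cap) ; 5 left.
SKU-148: +5 (room for 15) → 5. Pool exhausted.
Total = 4×55 + 7×35 + 3×5 + 9×100 = 1380.

1380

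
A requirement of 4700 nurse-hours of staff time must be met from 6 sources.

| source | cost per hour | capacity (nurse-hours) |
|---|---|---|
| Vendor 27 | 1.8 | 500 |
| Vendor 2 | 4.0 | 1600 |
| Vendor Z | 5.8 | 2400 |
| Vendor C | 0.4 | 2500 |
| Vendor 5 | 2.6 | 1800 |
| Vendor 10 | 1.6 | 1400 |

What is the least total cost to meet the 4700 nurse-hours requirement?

4920

Use sources in increasing cost order.
Vendor C at 0.4: take all 2500 nurse-hours — 2200 still needed.
Take 1400 from Vendor 10 at 1.6 — need 800 more.
Take 500 from Vendor 27 at 1.8 — need 300 more.
Vendor 5 (2.6): take the remaining 300 — done.
Vendor 2, Vendor Z: unused.
Cost = 2500×0.4 + 1400×1.6 + 500×1.8 + 300×2.6 = 4920.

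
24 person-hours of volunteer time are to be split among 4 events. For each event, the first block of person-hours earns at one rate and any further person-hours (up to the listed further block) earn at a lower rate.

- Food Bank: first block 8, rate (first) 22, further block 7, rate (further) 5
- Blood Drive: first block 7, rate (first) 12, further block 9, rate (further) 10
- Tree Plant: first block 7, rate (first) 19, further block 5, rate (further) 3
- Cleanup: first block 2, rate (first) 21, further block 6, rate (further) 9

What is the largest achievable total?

435

Treat each block as its own option and order by rate: Food Bank/tier1 22 > Cleanup/tier1 21 > Tree Plant/tier1 19 > Blood Drive/tier1 12 > Blood Drive/tier2 10 > Cleanup/tier2 9 > Food Bank/tier2 5 > Tree Plant/tier2 3.
Fill Food Bank tier1 block (8 at 22) → 16 left.
Cleanup tier1 at 21: fill all 2 → 14 left.
Tree Plant tier1 at 19: fill all 7 → 7 left.
Blood Drive/tier1 (12): +7 → 0 left.
Total = 22×8 + 21×2 + 19×7 + 12×7 = 435.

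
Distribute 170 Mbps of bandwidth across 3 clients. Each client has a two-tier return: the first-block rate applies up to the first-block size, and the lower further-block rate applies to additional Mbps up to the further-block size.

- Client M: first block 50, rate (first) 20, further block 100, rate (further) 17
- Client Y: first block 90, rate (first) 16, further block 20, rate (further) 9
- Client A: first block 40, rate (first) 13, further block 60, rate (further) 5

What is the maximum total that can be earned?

Rank every tier by rate: Client M/T1 20 > Client M/T2 17 > Client Y/T1 16 > Client A/T1 13 > Client Y/T2 9 > Client A/T2 5.
Client M T1 at 20: fill all 50 — 120 left.
Fill Client M T2 block (100 at 17) — 20 left.
20 remain; put them into Client Y T1 at 16.
Total = 20×50 + 17×100 + 16×20 = 3020.

3020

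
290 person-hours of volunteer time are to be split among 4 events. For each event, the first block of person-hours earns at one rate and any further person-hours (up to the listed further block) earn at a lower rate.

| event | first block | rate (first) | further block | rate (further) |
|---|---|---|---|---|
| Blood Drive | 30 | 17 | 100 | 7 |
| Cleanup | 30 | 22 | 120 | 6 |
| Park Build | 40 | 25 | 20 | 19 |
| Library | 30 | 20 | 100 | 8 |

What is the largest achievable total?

Order all 8 blocks by rate: Park Build/tier1 25 > Cleanup/tier1 22 > Library/tier1 20 > Park Build/tier2 19 > Blood Drive/tier1 17 > Library/tier2 8 > Blood Drive/tier2 7 > Cleanup/tier2 6.
Park Build/tier1 (25): +40 ; 250 left.
Cleanup tier1 at 22: fill all 30 ; 220 left.
Fill Library tier1 block (30 at 20) ; 190 left.
Park Build/tier2 (19): +20 ; 170 left.
Blood Drive/tier1 (17): +30 ; 140 left.
Library tier2 at 8: fill all 100 ; 40 left.
Blood Drive/tier2: +40 of 100 at 7; pool empty.
Total = 25×40 + 22×30 + 20×30 + 19×20 + 17×30 + 8×100 + 7×40 = 4230.

4230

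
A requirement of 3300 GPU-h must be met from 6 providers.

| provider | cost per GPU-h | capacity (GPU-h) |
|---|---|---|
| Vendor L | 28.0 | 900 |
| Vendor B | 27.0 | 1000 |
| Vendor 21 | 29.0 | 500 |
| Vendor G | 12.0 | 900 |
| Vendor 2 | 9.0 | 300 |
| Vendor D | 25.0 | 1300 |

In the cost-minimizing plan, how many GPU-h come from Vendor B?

Fill from the cheapest provider first.
Take 300 from Vendor 2 at 9.0 → need 3000 more.
Vendor G (12.0): use full 900 → 2100 GPU-h to go.
Take 1300 from Vendor D at 25.0 → need 800 more.
Take 800 from Vendor B at 27.0 to finish.
Vendor L, Vendor 21: unused.

800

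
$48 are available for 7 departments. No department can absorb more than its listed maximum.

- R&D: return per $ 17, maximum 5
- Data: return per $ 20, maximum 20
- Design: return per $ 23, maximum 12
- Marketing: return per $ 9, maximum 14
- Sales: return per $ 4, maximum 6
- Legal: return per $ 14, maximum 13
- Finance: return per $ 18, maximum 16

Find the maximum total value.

964

Order the departments by return per $: Design 23 > Data 20 > Finance 18 > R&D 17 > Legal 14 > Marketing 9 > Sales 4.
Design: +12 to 12 (cap) ; 36 left.
Data takes 20 to reach its cap of 20 ; 16 left.
Give Finance 16 to hit its cap of 16 ; 0 left.
Total = 20×20 + 23×12 + 18×16 = 964.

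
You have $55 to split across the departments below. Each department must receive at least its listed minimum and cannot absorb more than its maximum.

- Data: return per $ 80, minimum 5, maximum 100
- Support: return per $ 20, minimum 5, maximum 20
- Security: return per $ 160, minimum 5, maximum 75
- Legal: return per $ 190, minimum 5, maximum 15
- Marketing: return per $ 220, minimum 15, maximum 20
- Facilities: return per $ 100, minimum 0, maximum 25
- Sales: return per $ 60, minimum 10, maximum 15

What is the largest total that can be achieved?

Meeting every minimum uses 5+5+5+5+15+0+10 = 45 $, leaving 10.
Order the departments by return per $: Marketing 220 > Legal 190 > Security 160 > Facilities 100 > Data 80 > Sales 60 > Support 20.
Give Marketing 5 more to hit its cap of 20 — 5 left.
Legal has room for 10 more but only 5 remain, so it gets 10.
Total = 80×5 + 20×5 + 160×5 + 190×10 + 220×20 + 60×10 = 8200.

8200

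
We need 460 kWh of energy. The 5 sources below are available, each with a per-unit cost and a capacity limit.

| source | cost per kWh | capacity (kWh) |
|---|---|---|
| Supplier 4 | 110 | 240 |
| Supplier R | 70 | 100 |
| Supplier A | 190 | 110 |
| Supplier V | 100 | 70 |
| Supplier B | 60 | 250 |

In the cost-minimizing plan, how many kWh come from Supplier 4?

40

Fill from the cheapest source first.
Supplier B (60): use full 250 — 210 kWh to go.
Supplier R (70): use full 100 — 110 kWh to go.
Supplier V (100): use full 70 — 40 kWh to go.
Supplier 4 at 110: take 40 of its 240 — requirement met.
Supplier A: unused.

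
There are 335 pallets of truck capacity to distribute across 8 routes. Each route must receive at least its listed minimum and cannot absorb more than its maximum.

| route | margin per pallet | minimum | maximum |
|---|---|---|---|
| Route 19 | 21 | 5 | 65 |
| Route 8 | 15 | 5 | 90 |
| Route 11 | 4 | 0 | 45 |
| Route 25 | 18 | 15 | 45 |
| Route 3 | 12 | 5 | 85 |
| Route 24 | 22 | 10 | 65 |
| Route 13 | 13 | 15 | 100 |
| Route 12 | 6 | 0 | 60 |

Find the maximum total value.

Meeting every minimum uses 5+5+0+15+5+10+15+0 = 55 pallets, leaving 280.
Rank by margin per pallet: Route 24 22 > Route 19 21 > Route 25 18 > Route 8 15 > Route 13 13 > Route 3 12 > Route 12 6 > Route 11 4.
Give Route 24 55 more to hit its cap of 65 — 225 left.
Give Route 19 60 more to hit its cap of 65 — 165 left.
Route 25 takes 30 more to reach its cap of 45 — 135 left.
Give Route 8 85 more to hit its cap of 90 — 50 left.
Route 13: +50 (room for 85) → 65. Pool exhausted.
Total = 21×65 + 15×90 + 18×45 + 12×5 + 22×65 + 13×65 = 5860.

5860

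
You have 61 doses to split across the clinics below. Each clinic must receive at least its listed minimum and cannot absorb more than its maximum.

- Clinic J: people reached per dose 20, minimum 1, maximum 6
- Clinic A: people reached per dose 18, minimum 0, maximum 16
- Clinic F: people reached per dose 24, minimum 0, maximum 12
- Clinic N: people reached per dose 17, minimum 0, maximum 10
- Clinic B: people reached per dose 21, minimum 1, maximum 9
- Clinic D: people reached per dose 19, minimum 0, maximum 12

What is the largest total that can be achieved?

Meeting every minimum uses 1+0+0+0+1+0 = 2 doses, leaving 59.
Highest people reached per dose first: Clinic F 24 > Clinic B 21 > Clinic J 20 > Clinic D 19 > Clinic A 18 > Clinic N 17.
Clinic F: +12 to 12 (cap) → 47 left.
Clinic B: +8 to 9 (cap) → 39 left.
Give Clinic J 5 more to hit its cap of 6 → 34 left.
Give Clinic D 12 more to hit its cap of 12 → 22 left.
Clinic A: +16 to 16 (cap) → 6 left.
Clinic N has room for 10 more but only 6 remain, so it gets 6.
Total = 20×6 + 18×16 + 24×12 + 17×6 + 21×9 + 19×12 = 1215.

1215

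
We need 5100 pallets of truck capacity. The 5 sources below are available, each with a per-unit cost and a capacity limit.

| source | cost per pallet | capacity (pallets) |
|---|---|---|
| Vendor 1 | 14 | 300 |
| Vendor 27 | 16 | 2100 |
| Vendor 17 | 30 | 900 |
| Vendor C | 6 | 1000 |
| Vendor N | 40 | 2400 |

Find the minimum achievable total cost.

102800

Fill from the cheapest source first.
Vendor C (6): use full 1000 — 4100 pallets to go.
Vendor 1 at 14: take all 300 pallets — 3800 still needed.
Vendor 27 at 16: take all 2100 pallets — 1700 still needed.
Vendor 17 (30): use full 900 — 800 pallets to go.
Vendor N at 40: take 800 of its 2400 — requirement met.
Cost = 1000×6 + 300×14 + 2100×16 + 900×30 + 800×40 = 102800.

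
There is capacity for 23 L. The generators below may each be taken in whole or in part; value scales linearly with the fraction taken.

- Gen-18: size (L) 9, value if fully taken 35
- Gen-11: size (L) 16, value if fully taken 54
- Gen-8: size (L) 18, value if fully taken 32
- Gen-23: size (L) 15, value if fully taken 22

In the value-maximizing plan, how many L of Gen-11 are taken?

Sort by value density: Gen-18 35/9≈3.89, Gen-11 54/16≈3.38, Gen-8 32/18≈1.78, Gen-23 22/15≈1.47.
Take all of Gen-18 (9 L, value 35) ; 14 L left.
Only 14 L remain; take 14/16 of Gen-11 for value 54×14/16 = 47.25.

14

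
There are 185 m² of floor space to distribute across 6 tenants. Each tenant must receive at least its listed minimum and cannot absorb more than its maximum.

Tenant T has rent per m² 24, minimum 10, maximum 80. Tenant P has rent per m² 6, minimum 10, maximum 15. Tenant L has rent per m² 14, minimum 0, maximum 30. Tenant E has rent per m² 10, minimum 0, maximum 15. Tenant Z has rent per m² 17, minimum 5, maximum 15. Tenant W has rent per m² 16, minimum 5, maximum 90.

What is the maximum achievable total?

Meeting every minimum uses 10+10+0+0+5+5 = 30 m², leaving 155.
Highest rent per m² first: Tenant T 24 > Tenant Z 17 > Tenant W 16 > Tenant L 14 > Tenant E 10 > Tenant P 6.
Give Tenant T 70 more to hit its cap of 80 — 85 left.
Tenant Z takes 10 more to reach its cap of 15 — 75 left.
Tenant W: +75 (room for 85) → 80. Pool exhausted.
Total = 24×80 + 6×10 + 17×15 + 16×80 = 3515.

3515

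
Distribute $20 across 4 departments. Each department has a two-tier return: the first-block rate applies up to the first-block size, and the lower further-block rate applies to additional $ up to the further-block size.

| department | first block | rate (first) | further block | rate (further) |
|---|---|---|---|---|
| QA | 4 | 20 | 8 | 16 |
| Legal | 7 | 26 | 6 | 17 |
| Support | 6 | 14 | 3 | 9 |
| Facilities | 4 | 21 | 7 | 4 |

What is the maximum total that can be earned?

Treat each block as its own option and order by rate: Legal/first 26 > Facilities/first 21 > QA/first 20 > Legal/second 17 > QA/second 16 > Support/first 14 > Support/second 9 > Facilities/second 4.
Legal/first (26): +7 → 13 left.
Facilities/first (21): +4 → 9 left.
QA first at 20: fill all 4 → 5 left.
Legal/second: +5 of 6 at 17; pool empty.
Total = 26×7 + 21×4 + 20×4 + 17×5 = 431.

431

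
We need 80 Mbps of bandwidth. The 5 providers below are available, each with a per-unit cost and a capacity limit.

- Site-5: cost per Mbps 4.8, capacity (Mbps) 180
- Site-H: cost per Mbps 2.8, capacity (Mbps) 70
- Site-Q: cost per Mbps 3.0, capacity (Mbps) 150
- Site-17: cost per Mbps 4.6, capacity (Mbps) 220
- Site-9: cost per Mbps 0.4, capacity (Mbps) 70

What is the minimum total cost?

Cheapest first:
Site-9 at 0.4: take all 70 Mbps — 10 still needed.
Site-H at 2.8: take 10 of its 70 — requirement met.
Site-Q, Site-17, Site-5: unused.
Cost = 70×0.4 + 10×2.8 = 56.

56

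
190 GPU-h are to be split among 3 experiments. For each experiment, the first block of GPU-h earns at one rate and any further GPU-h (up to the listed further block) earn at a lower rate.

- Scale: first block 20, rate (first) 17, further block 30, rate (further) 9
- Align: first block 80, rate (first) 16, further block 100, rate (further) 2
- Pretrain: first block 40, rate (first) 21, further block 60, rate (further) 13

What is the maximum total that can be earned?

3110

Rank every tier by rate: Pretrain/tier1 21 > Scale/tier1 17 > Align/tier1 16 > Pretrain/tier2 13 > Scale/tier2 9 > Align/tier2 2.
Fill Pretrain tier1 block (40 at 21) → 150 left.
Fill Scale tier1 block (20 at 17) → 130 left.
Fill Align tier1 block (80 at 16) → 50 left.
Pretrain/tier2: +50 of 60 at 13; pool empty.
Total = 21×40 + 17×20 + 16×80 + 13×50 = 3110.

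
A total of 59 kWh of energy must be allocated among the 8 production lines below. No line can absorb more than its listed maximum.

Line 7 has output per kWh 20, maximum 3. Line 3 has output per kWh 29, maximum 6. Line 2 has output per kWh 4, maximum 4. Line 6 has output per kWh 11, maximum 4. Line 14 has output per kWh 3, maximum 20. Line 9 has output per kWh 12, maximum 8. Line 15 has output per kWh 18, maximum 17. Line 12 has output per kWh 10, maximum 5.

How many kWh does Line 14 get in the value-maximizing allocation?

Highest output per kWh first: Line 3 29 > Line 7 20 > Line 15 18 > Line 9 12 > Line 6 11 > Line 12 10 > Line 2 4 > Line 14 3.
Give Line 3 6 to hit its cap of 6 → 53 left.
Give Line 7 3 to hit its cap of 3 → 50 left.
Line 15 takes 17 to reach its cap of 17 → 33 left.
Line 9 takes 8 to reach its cap of 8 → 25 left.
Line 6: +4 to 4 (cap) → 21 left.
Line 12 takes 5 to reach its cap of 5 → 16 left.
Line 2: +4 to 4 (cap) → 12 left.
Only 12 left; Line 14 takes them to reach 12.

12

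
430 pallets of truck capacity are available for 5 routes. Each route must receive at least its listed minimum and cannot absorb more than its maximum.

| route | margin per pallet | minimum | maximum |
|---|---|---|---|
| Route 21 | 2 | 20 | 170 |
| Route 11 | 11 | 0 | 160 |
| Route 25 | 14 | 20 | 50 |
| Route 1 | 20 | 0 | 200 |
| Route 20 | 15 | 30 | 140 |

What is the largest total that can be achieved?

Meeting every minimum uses 20+0+20+0+30 = 70 pallets, leaving 360.
Order the routes by margin per pallet: Route 1 20 > Route 20 15 > Route 25 14 > Route 11 11 > Route 21 2.
Give Route 1 200 more to hit its cap of 200 — 160 left.
Give Route 20 110 more to hit its cap of 140 — 50 left.
Route 25: +30 to 50 (cap) — 20 left.
Only 20 left; Route 11 takes them to reach 20.
Total = 2×20 + 11×20 + 14×50 + 20×200 + 15×140 = 7060.

7060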